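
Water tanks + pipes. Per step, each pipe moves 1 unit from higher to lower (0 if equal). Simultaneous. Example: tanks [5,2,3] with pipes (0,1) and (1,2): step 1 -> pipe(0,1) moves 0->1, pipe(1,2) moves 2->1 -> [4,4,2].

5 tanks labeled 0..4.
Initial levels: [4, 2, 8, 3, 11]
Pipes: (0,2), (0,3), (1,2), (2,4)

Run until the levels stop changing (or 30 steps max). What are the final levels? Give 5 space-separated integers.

Answer: 4 5 8 6 5

Derivation:
Step 1: flows [2->0,0->3,2->1,4->2] -> levels [4 3 7 4 10]
Step 2: flows [2->0,0=3,2->1,4->2] -> levels [5 4 6 4 9]
Step 3: flows [2->0,0->3,2->1,4->2] -> levels [5 5 5 5 8]
Step 4: flows [0=2,0=3,1=2,4->2] -> levels [5 5 6 5 7]
Step 5: flows [2->0,0=3,2->1,4->2] -> levels [6 6 5 5 6]
Step 6: flows [0->2,0->3,1->2,4->2] -> levels [4 5 8 6 5]
Step 7: flows [2->0,3->0,2->1,2->4] -> levels [6 6 5 5 6]
  -> period-2 cycle: step 7 state = step 5 state; never stabilizes
  -> state at step 30: (30-5) mod 2 = 1, same as step 6 -> [4 5 8 6 5]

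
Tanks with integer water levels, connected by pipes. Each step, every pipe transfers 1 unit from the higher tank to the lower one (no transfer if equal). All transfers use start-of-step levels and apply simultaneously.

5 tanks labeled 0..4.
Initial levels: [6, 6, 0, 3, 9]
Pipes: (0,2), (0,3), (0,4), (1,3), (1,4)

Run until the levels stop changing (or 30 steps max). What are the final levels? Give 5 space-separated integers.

Step 1: flows [0->2,0->3,4->0,1->3,4->1] -> levels [5 6 1 5 7]
Step 2: flows [0->2,0=3,4->0,1->3,4->1] -> levels [5 6 2 6 5]
Step 3: flows [0->2,3->0,0=4,1=3,1->4] -> levels [5 5 3 5 6]
Step 4: flows [0->2,0=3,4->0,1=3,4->1] -> levels [5 6 4 5 4]
Step 5: flows [0->2,0=3,0->4,1->3,1->4] -> levels [3 4 5 6 6]
Step 6: flows [2->0,3->0,4->0,3->1,4->1] -> levels [6 6 4 4 4]
Step 7: flows [0->2,0->3,0->4,1->3,1->4] -> levels [3 4 5 6 6]
  -> period-2 cycle: step 7 state = step 5 state; never stabilizes
  -> state at step 30: (30-5) mod 2 = 1, same as step 6 -> [6 6 4 4 4]

Answer: 6 6 4 4 4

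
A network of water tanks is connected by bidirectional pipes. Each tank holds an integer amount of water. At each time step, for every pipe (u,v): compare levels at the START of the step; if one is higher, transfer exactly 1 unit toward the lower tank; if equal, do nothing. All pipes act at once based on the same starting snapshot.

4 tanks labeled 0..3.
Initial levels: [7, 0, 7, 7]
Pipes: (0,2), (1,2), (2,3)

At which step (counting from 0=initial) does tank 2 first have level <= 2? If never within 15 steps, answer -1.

Answer: -1

Derivation:
Step 1: flows [0=2,2->1,2=3] -> levels [7 1 6 7]
Step 2: flows [0->2,2->1,3->2] -> levels [6 2 7 6]
Step 3: flows [2->0,2->1,2->3] -> levels [7 3 4 7]
Step 4: flows [0->2,2->1,3->2] -> levels [6 4 5 6]
Step 5: flows [0->2,2->1,3->2] -> levels [5 5 6 5]
Step 6: flows [2->0,2->1,2->3] -> levels [6 6 3 6]
Step 7: flows [0->2,1->2,3->2] -> levels [5 5 6 5]
  -> period-2 cycle (repeats step 5); tank 2 never drops to <=2
Tank 2 never reaches <=2 within 15 steps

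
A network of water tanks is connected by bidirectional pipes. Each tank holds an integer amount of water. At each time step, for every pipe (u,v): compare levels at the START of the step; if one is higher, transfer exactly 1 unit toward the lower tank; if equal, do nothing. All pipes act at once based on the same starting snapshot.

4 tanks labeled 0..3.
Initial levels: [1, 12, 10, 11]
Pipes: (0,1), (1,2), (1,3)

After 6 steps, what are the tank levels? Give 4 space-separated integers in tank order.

Step 1: flows [1->0,1->2,1->3] -> levels [2 9 11 12]
Step 2: flows [1->0,2->1,3->1] -> levels [3 10 10 11]
Step 3: flows [1->0,1=2,3->1] -> levels [4 10 10 10]
Step 4: flows [1->0,1=2,1=3] -> levels [5 9 10 10]
Step 5: flows [1->0,2->1,3->1] -> levels [6 10 9 9]
Step 6: flows [1->0,1->2,1->3] -> levels [7 7 10 10]

Answer: 7 7 10 10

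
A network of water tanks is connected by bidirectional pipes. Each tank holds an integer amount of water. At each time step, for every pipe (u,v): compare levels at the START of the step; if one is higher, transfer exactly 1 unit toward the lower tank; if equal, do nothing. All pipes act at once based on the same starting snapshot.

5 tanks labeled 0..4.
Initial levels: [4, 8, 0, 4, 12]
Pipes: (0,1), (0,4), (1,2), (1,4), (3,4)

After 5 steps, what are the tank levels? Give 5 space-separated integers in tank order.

Answer: 5 5 5 6 7

Derivation:
Step 1: flows [1->0,4->0,1->2,4->1,4->3] -> levels [6 7 1 5 9]
Step 2: flows [1->0,4->0,1->2,4->1,4->3] -> levels [8 6 2 6 6]
Step 3: flows [0->1,0->4,1->2,1=4,3=4] -> levels [6 6 3 6 7]
Step 4: flows [0=1,4->0,1->2,4->1,4->3] -> levels [7 6 4 7 4]
Step 5: flows [0->1,0->4,1->2,1->4,3->4] -> levels [5 5 5 6 7]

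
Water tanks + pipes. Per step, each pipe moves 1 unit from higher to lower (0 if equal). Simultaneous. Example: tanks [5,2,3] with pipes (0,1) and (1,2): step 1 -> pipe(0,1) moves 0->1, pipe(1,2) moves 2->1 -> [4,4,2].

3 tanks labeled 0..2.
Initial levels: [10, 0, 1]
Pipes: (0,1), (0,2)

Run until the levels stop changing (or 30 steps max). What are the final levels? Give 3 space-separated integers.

Answer: 3 4 4

Derivation:
Step 1: flows [0->1,0->2] -> levels [8 1 2]
Step 2: flows [0->1,0->2] -> levels [6 2 3]
Step 3: flows [0->1,0->2] -> levels [4 3 4]
Step 4: flows [0->1,0=2] -> levels [3 4 4]
Step 5: flows [1->0,2->0] -> levels [5 3 3]
Step 6: flows [0->1,0->2] -> levels [3 4 4]
  -> period-2 cycle: step 6 state = step 4 state; never stabilizes
  -> state at step 30: (30-4) mod 2 = 0, same as step 4 -> [3 4 4]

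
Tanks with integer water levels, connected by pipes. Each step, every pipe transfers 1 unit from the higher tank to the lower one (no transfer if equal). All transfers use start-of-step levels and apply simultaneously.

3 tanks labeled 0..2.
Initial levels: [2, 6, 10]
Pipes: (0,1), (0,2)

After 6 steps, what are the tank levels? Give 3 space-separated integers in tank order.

Step 1: flows [1->0,2->0] -> levels [4 5 9]
Step 2: flows [1->0,2->0] -> levels [6 4 8]
Step 3: flows [0->1,2->0] -> levels [6 5 7]
Step 4: flows [0->1,2->0] -> levels [6 6 6]
Step 5: flows [0=1,0=2] -> levels [6 6 6]
  -> stable; steps 6..6 unchanged -> [6 6 6]

Answer: 6 6 6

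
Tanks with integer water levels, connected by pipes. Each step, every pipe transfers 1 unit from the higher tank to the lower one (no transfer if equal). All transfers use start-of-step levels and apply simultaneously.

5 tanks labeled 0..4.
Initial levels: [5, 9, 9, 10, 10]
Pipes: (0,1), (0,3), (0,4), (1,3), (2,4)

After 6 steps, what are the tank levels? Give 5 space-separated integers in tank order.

Answer: 10 8 9 8 8

Derivation:
Step 1: flows [1->0,3->0,4->0,3->1,4->2] -> levels [8 9 10 8 8]
Step 2: flows [1->0,0=3,0=4,1->3,2->4] -> levels [9 7 9 9 9]
Step 3: flows [0->1,0=3,0=4,3->1,2=4] -> levels [8 9 9 8 9]
Step 4: flows [1->0,0=3,4->0,1->3,2=4] -> levels [10 7 9 9 8]
Step 5: flows [0->1,0->3,0->4,3->1,2->4] -> levels [7 9 8 9 10]
Step 6: flows [1->0,3->0,4->0,1=3,4->2] -> levels [10 8 9 8 8]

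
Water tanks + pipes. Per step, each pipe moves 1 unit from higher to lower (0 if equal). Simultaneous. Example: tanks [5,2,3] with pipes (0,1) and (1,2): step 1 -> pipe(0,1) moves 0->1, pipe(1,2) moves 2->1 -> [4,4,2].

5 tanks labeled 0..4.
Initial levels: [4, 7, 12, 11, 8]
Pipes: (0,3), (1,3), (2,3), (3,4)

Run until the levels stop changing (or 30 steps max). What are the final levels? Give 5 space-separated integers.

Step 1: flows [3->0,3->1,2->3,3->4] -> levels [5 8 11 9 9]
Step 2: flows [3->0,3->1,2->3,3=4] -> levels [6 9 10 8 9]
Step 3: flows [3->0,1->3,2->3,4->3] -> levels [7 8 9 10 8]
Step 4: flows [3->0,3->1,3->2,3->4] -> levels [8 9 10 6 9]
Step 5: flows [0->3,1->3,2->3,4->3] -> levels [7 8 9 10 8]
  -> period-2 cycle: step 5 state = step 3 state; never stabilizes
  -> state at step 30: (30-3) mod 2 = 1, same as step 4 -> [8 9 10 6 9]

Answer: 8 9 10 6 9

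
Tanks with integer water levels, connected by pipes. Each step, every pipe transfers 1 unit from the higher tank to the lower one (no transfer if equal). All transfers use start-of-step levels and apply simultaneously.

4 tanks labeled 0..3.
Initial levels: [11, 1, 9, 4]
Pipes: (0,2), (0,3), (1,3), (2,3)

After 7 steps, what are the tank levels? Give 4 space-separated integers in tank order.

Answer: 6 6 6 7

Derivation:
Step 1: flows [0->2,0->3,3->1,2->3] -> levels [9 2 9 5]
Step 2: flows [0=2,0->3,3->1,2->3] -> levels [8 3 8 6]
Step 3: flows [0=2,0->3,3->1,2->3] -> levels [7 4 7 7]
Step 4: flows [0=2,0=3,3->1,2=3] -> levels [7 5 7 6]
Step 5: flows [0=2,0->3,3->1,2->3] -> levels [6 6 6 7]
Step 6: flows [0=2,3->0,3->1,3->2] -> levels [7 7 7 4]
Step 7: flows [0=2,0->3,1->3,2->3] -> levels [6 6 6 7]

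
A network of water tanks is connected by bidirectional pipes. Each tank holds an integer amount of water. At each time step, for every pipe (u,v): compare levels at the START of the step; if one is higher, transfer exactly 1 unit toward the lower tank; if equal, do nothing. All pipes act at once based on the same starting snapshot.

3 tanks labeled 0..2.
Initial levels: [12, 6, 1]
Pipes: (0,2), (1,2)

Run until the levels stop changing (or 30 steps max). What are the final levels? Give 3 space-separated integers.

Step 1: flows [0->2,1->2] -> levels [11 5 3]
Step 2: flows [0->2,1->2] -> levels [10 4 5]
Step 3: flows [0->2,2->1] -> levels [9 5 5]
Step 4: flows [0->2,1=2] -> levels [8 5 6]
Step 5: flows [0->2,2->1] -> levels [7 6 6]
Step 6: flows [0->2,1=2] -> levels [6 6 7]
Step 7: flows [2->0,2->1] -> levels [7 7 5]
Step 8: flows [0->2,1->2] -> levels [6 6 7]
  -> period-2 cycle: step 8 state = step 6 state; never stabilizes
  -> state at step 30: (30-6) mod 2 = 0, same as step 6 -> [6 6 7]

Answer: 6 6 7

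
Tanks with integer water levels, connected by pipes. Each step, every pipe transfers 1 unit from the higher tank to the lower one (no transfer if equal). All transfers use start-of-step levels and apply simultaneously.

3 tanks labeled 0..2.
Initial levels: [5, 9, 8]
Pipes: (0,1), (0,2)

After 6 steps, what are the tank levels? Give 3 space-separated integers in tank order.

Answer: 8 7 7

Derivation:
Step 1: flows [1->0,2->0] -> levels [7 8 7]
Step 2: flows [1->0,0=2] -> levels [8 7 7]
Step 3: flows [0->1,0->2] -> levels [6 8 8]
Step 4: flows [1->0,2->0] -> levels [8 7 7]
  -> period-2 cycle: step 4 state = step 2 state
  -> state at step 6: (6-2) mod 2 = 0, same as step 2 -> [8 7 7]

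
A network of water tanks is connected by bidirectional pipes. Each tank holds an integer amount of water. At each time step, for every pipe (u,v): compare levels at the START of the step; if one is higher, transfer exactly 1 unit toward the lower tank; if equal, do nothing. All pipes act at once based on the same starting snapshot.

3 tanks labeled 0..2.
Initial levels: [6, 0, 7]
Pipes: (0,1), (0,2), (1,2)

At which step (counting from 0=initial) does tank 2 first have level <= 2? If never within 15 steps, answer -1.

Step 1: flows [0->1,2->0,2->1] -> levels [6 2 5]
Step 2: flows [0->1,0->2,2->1] -> levels [4 4 5]
Step 3: flows [0=1,2->0,2->1] -> levels [5 5 3]
Step 4: flows [0=1,0->2,1->2] -> levels [4 4 5]
  -> period-2 cycle (repeats step 2); tank 2 never drops to <=2
Tank 2 never reaches <=2 within 15 steps

Answer: -1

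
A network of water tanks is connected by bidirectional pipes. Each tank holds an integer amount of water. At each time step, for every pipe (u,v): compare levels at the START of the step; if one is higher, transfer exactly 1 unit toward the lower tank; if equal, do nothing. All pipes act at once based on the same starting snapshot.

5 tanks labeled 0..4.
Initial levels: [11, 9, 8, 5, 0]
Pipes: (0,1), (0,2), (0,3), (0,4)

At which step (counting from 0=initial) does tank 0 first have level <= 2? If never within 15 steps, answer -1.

Answer: -1

Derivation:
Step 1: flows [0->1,0->2,0->3,0->4] -> levels [7 10 9 6 1]
Step 2: flows [1->0,2->0,0->3,0->4] -> levels [7 9 8 7 2]
Step 3: flows [1->0,2->0,0=3,0->4] -> levels [8 8 7 7 3]
Step 4: flows [0=1,0->2,0->3,0->4] -> levels [5 8 8 8 4]
Step 5: flows [1->0,2->0,3->0,0->4] -> levels [7 7 7 7 5]
Step 6: flows [0=1,0=2,0=3,0->4] -> levels [6 7 7 7 6]
Step 7: flows [1->0,2->0,3->0,0=4] -> levels [9 6 6 6 6]
Step 8: flows [0->1,0->2,0->3,0->4] -> levels [5 7 7 7 7]
Step 9: flows [1->0,2->0,3->0,4->0] -> levels [9 6 6 6 6]
  -> period-2 cycle (repeats step 7); tank 0 never drops to <=2
Tank 0 never reaches <=2 within 15 steps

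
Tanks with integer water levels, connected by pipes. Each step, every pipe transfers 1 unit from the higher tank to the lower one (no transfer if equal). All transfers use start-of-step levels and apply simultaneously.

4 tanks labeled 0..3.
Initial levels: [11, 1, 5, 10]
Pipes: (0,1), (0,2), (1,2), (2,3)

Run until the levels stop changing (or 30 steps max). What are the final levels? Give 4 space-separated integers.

Step 1: flows [0->1,0->2,2->1,3->2] -> levels [9 3 6 9]
Step 2: flows [0->1,0->2,2->1,3->2] -> levels [7 5 7 8]
Step 3: flows [0->1,0=2,2->1,3->2] -> levels [6 7 7 7]
Step 4: flows [1->0,2->0,1=2,2=3] -> levels [8 6 6 7]
Step 5: flows [0->1,0->2,1=2,3->2] -> levels [6 7 8 6]
Step 6: flows [1->0,2->0,2->1,2->3] -> levels [8 7 5 7]
Step 7: flows [0->1,0->2,1->2,3->2] -> levels [6 7 8 6]
  -> period-2 cycle: step 7 state = step 5 state; never stabilizes
  -> state at step 30: (30-5) mod 2 = 1, same as step 6 -> [8 7 5 7]

Answer: 8 7 5 7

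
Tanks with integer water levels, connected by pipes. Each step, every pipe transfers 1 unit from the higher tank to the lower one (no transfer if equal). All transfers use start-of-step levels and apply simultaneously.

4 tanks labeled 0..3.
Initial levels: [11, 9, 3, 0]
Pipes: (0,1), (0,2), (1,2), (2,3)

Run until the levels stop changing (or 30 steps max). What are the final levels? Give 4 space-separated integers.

Step 1: flows [0->1,0->2,1->2,2->3] -> levels [9 9 4 1]
Step 2: flows [0=1,0->2,1->2,2->3] -> levels [8 8 5 2]
Step 3: flows [0=1,0->2,1->2,2->3] -> levels [7 7 6 3]
Step 4: flows [0=1,0->2,1->2,2->3] -> levels [6 6 7 4]
Step 5: flows [0=1,2->0,2->1,2->3] -> levels [7 7 4 5]
Step 6: flows [0=1,0->2,1->2,3->2] -> levels [6 6 7 4]
  -> period-2 cycle: step 6 state = step 4 state; never stabilizes
  -> state at step 30: (30-4) mod 2 = 0, same as step 4 -> [6 6 7 4]

Answer: 6 6 7 4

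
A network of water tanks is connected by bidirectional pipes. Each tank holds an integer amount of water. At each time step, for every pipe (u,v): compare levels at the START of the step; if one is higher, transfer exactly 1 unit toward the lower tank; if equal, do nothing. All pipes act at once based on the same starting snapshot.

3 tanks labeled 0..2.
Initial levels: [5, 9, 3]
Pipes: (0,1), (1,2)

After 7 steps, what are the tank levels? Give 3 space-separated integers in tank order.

Answer: 5 7 5

Derivation:
Step 1: flows [1->0,1->2] -> levels [6 7 4]
Step 2: flows [1->0,1->2] -> levels [7 5 5]
Step 3: flows [0->1,1=2] -> levels [6 6 5]
Step 4: flows [0=1,1->2] -> levels [6 5 6]
Step 5: flows [0->1,2->1] -> levels [5 7 5]
Step 6: flows [1->0,1->2] -> levels [6 5 6]
  -> period-2 cycle: step 6 state = step 4 state
  -> state at step 7: (7-4) mod 2 = 1, same as step 5 -> [5 7 5]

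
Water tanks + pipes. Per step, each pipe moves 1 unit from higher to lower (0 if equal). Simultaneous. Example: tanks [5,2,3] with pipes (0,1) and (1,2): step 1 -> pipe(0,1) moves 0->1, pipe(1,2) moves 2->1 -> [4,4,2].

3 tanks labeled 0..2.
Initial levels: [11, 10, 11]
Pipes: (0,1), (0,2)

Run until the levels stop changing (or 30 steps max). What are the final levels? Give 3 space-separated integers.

Answer: 12 10 10

Derivation:
Step 1: flows [0->1,0=2] -> levels [10 11 11]
Step 2: flows [1->0,2->0] -> levels [12 10 10]
Step 3: flows [0->1,0->2] -> levels [10 11 11]
  -> period-2 cycle: step 3 state = step 1 state; never stabilizes
  -> state at step 30: (30-1) mod 2 = 1, same as step 2 -> [12 10 10]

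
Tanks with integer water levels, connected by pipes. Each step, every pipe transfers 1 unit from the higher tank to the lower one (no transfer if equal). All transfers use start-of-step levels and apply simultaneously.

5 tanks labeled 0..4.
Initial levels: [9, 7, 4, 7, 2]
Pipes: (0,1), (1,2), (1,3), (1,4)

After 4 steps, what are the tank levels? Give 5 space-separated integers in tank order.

Step 1: flows [0->1,1->2,1=3,1->4] -> levels [8 6 5 7 3]
Step 2: flows [0->1,1->2,3->1,1->4] -> levels [7 6 6 6 4]
Step 3: flows [0->1,1=2,1=3,1->4] -> levels [6 6 6 6 5]
Step 4: flows [0=1,1=2,1=3,1->4] -> levels [6 5 6 6 6]

Answer: 6 5 6 6 6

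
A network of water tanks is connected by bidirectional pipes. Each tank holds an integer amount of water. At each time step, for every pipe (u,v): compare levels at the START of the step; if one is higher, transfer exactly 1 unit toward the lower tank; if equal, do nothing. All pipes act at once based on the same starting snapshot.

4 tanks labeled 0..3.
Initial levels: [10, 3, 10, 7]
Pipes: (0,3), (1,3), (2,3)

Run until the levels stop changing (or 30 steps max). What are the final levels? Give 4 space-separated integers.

Answer: 7 7 7 9

Derivation:
Step 1: flows [0->3,3->1,2->3] -> levels [9 4 9 8]
Step 2: flows [0->3,3->1,2->3] -> levels [8 5 8 9]
Step 3: flows [3->0,3->1,3->2] -> levels [9 6 9 6]
Step 4: flows [0->3,1=3,2->3] -> levels [8 6 8 8]
Step 5: flows [0=3,3->1,2=3] -> levels [8 7 8 7]
Step 6: flows [0->3,1=3,2->3] -> levels [7 7 7 9]
Step 7: flows [3->0,3->1,3->2] -> levels [8 8 8 6]
Step 8: flows [0->3,1->3,2->3] -> levels [7 7 7 9]
  -> period-2 cycle: step 8 state = step 6 state; never stabilizes
  -> state at step 30: (30-6) mod 2 = 0, same as step 6 -> [7 7 7 9]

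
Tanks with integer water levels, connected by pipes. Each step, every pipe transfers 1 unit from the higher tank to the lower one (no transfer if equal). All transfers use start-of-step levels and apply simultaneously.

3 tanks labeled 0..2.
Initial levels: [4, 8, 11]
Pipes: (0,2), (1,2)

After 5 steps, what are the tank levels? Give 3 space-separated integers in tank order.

Step 1: flows [2->0,2->1] -> levels [5 9 9]
Step 2: flows [2->0,1=2] -> levels [6 9 8]
Step 3: flows [2->0,1->2] -> levels [7 8 8]
Step 4: flows [2->0,1=2] -> levels [8 8 7]
Step 5: flows [0->2,1->2] -> levels [7 7 9]

Answer: 7 7 9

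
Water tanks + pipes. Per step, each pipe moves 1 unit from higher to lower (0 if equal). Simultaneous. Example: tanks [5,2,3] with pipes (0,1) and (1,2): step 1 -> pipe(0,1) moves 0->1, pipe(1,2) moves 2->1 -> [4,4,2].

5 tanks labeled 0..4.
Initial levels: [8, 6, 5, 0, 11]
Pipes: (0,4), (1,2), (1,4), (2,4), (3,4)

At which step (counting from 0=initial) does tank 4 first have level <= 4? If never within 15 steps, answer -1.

Answer: 6

Derivation:
Step 1: flows [4->0,1->2,4->1,4->2,4->3] -> levels [9 6 7 1 7]
Step 2: flows [0->4,2->1,4->1,2=4,4->3] -> levels [8 8 6 2 6]
Step 3: flows [0->4,1->2,1->4,2=4,4->3] -> levels [7 6 7 3 7]
Step 4: flows [0=4,2->1,4->1,2=4,4->3] -> levels [7 8 6 4 5]
Step 5: flows [0->4,1->2,1->4,2->4,4->3] -> levels [6 6 6 5 7]
Step 6: flows [4->0,1=2,4->1,4->2,4->3] -> levels [7 7 7 6 3]
Tank 4 first reaches <=4 at step 6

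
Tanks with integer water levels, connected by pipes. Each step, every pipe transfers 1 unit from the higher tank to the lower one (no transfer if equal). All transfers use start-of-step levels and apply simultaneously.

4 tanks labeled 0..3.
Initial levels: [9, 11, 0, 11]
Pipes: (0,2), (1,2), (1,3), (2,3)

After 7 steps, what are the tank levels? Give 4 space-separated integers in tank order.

Answer: 6 8 9 8

Derivation:
Step 1: flows [0->2,1->2,1=3,3->2] -> levels [8 10 3 10]
Step 2: flows [0->2,1->2,1=3,3->2] -> levels [7 9 6 9]
Step 3: flows [0->2,1->2,1=3,3->2] -> levels [6 8 9 8]
Step 4: flows [2->0,2->1,1=3,2->3] -> levels [7 9 6 9]
  -> period-2 cycle: step 4 state = step 2 state
  -> state at step 7: (7-2) mod 2 = 1, same as step 3 -> [6 8 9 8]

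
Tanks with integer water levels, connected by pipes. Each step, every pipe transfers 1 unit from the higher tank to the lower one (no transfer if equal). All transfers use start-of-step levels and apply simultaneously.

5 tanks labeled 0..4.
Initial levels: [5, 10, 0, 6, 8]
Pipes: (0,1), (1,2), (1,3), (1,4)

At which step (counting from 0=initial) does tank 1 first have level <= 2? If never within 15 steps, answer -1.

Step 1: flows [1->0,1->2,1->3,1->4] -> levels [6 6 1 7 9]
Step 2: flows [0=1,1->2,3->1,4->1] -> levels [6 7 2 6 8]
Step 3: flows [1->0,1->2,1->3,4->1] -> levels [7 5 3 7 7]
Step 4: flows [0->1,1->2,3->1,4->1] -> levels [6 7 4 6 6]
Step 5: flows [1->0,1->2,1->3,1->4] -> levels [7 3 5 7 7]
Step 6: flows [0->1,2->1,3->1,4->1] -> levels [6 7 4 6 6]
  -> period-2 cycle (repeats step 4); tank 1 never drops to <=2
Tank 1 never reaches <=2 within 15 steps

Answer: -1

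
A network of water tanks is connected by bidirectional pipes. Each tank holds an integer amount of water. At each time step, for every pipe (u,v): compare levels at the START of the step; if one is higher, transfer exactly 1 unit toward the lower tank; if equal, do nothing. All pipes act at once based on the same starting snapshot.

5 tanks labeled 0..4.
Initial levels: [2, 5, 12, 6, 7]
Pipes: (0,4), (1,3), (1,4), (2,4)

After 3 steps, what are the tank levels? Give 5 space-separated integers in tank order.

Answer: 5 7 9 5 6

Derivation:
Step 1: flows [4->0,3->1,4->1,2->4] -> levels [3 7 11 5 6]
Step 2: flows [4->0,1->3,1->4,2->4] -> levels [4 5 10 6 7]
Step 3: flows [4->0,3->1,4->1,2->4] -> levels [5 7 9 5 6]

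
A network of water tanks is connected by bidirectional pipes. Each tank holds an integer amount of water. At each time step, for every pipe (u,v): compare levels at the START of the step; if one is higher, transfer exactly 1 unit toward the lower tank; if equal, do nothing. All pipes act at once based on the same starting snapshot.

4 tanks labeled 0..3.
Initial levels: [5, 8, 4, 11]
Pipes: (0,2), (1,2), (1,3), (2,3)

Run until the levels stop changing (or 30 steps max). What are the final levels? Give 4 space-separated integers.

Answer: 6 7 8 7

Derivation:
Step 1: flows [0->2,1->2,3->1,3->2] -> levels [4 8 7 9]
Step 2: flows [2->0,1->2,3->1,3->2] -> levels [5 8 8 7]
Step 3: flows [2->0,1=2,1->3,2->3] -> levels [6 7 6 9]
Step 4: flows [0=2,1->2,3->1,3->2] -> levels [6 7 8 7]
Step 5: flows [2->0,2->1,1=3,2->3] -> levels [7 8 5 8]
Step 6: flows [0->2,1->2,1=3,3->2] -> levels [6 7 8 7]
  -> period-2 cycle: step 6 state = step 4 state; never stabilizes
  -> state at step 30: (30-4) mod 2 = 0, same as step 4 -> [6 7 8 7]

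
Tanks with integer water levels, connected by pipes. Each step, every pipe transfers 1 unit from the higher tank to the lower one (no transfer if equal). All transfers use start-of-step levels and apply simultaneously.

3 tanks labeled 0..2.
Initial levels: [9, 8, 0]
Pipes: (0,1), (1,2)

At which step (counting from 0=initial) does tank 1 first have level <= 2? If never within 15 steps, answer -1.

Answer: -1

Derivation:
Step 1: flows [0->1,1->2] -> levels [8 8 1]
Step 2: flows [0=1,1->2] -> levels [8 7 2]
Step 3: flows [0->1,1->2] -> levels [7 7 3]
Step 4: flows [0=1,1->2] -> levels [7 6 4]
Step 5: flows [0->1,1->2] -> levels [6 6 5]
Step 6: flows [0=1,1->2] -> levels [6 5 6]
Step 7: flows [0->1,2->1] -> levels [5 7 5]
Step 8: flows [1->0,1->2] -> levels [6 5 6]
  -> period-2 cycle (repeats step 6); tank 1 never drops to <=2
Tank 1 never reaches <=2 within 15 steps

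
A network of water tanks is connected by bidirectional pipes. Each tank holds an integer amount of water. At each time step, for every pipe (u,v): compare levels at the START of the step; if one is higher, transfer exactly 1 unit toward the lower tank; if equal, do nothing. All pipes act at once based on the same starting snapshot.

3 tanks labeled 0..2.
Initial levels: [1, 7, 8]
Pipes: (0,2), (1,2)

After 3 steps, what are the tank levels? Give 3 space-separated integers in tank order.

Step 1: flows [2->0,2->1] -> levels [2 8 6]
Step 2: flows [2->0,1->2] -> levels [3 7 6]
Step 3: flows [2->0,1->2] -> levels [4 6 6]

Answer: 4 6 6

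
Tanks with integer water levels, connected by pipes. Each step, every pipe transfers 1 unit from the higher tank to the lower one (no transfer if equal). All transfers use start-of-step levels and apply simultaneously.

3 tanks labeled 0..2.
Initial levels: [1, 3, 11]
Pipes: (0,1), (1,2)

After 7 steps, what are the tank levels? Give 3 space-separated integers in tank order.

Step 1: flows [1->0,2->1] -> levels [2 3 10]
Step 2: flows [1->0,2->1] -> levels [3 3 9]
Step 3: flows [0=1,2->1] -> levels [3 4 8]
Step 4: flows [1->0,2->1] -> levels [4 4 7]
Step 5: flows [0=1,2->1] -> levels [4 5 6]
Step 6: flows [1->0,2->1] -> levels [5 5 5]
Step 7: flows [0=1,1=2] -> levels [5 5 5]

Answer: 5 5 5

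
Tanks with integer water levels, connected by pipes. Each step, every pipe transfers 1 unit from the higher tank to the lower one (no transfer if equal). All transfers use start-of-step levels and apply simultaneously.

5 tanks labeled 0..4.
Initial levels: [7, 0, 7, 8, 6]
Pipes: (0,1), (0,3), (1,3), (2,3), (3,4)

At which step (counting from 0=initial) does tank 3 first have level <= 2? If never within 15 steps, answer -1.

Answer: -1

Derivation:
Step 1: flows [0->1,3->0,3->1,3->2,3->4] -> levels [7 2 8 4 7]
Step 2: flows [0->1,0->3,3->1,2->3,4->3] -> levels [5 4 7 6 6]
Step 3: flows [0->1,3->0,3->1,2->3,3=4] -> levels [5 6 6 5 6]
Step 4: flows [1->0,0=3,1->3,2->3,4->3] -> levels [6 4 5 8 5]
Step 5: flows [0->1,3->0,3->1,3->2,3->4] -> levels [6 6 6 4 6]
Step 6: flows [0=1,0->3,1->3,2->3,4->3] -> levels [5 5 5 8 5]
Step 7: flows [0=1,3->0,3->1,3->2,3->4] -> levels [6 6 6 4 6]
  -> period-2 cycle (repeats step 5); tank 3 never drops to <=2
Tank 3 never reaches <=2 within 15 steps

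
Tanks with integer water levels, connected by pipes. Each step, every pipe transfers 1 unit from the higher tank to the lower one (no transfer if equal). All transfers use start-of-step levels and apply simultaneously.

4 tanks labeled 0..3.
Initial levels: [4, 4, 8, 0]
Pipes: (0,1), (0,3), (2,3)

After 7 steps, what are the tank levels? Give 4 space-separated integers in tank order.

Step 1: flows [0=1,0->3,2->3] -> levels [3 4 7 2]
Step 2: flows [1->0,0->3,2->3] -> levels [3 3 6 4]
Step 3: flows [0=1,3->0,2->3] -> levels [4 3 5 4]
Step 4: flows [0->1,0=3,2->3] -> levels [3 4 4 5]
Step 5: flows [1->0,3->0,3->2] -> levels [5 3 5 3]
Step 6: flows [0->1,0->3,2->3] -> levels [3 4 4 5]
  -> period-2 cycle: step 6 state = step 4 state
  -> state at step 7: (7-4) mod 2 = 1, same as step 5 -> [5 3 5 3]

Answer: 5 3 5 3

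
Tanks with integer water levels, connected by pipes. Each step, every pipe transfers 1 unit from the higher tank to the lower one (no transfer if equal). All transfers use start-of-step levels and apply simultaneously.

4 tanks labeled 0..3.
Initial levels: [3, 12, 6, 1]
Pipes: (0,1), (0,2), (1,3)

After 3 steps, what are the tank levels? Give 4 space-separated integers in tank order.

Answer: 6 6 6 4

Derivation:
Step 1: flows [1->0,2->0,1->3] -> levels [5 10 5 2]
Step 2: flows [1->0,0=2,1->3] -> levels [6 8 5 3]
Step 3: flows [1->0,0->2,1->3] -> levels [6 6 6 4]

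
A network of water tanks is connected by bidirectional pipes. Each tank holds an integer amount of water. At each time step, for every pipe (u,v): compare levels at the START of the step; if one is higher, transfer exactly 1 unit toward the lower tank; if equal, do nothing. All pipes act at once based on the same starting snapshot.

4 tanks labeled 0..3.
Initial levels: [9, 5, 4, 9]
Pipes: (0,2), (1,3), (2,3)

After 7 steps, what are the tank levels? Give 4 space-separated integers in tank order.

Answer: 8 6 6 7

Derivation:
Step 1: flows [0->2,3->1,3->2] -> levels [8 6 6 7]
Step 2: flows [0->2,3->1,3->2] -> levels [7 7 8 5]
Step 3: flows [2->0,1->3,2->3] -> levels [8 6 6 7]
  -> period-2 cycle: step 3 state = step 1 state
  -> state at step 7: (7-1) mod 2 = 0, same as step 1 -> [8 6 6 7]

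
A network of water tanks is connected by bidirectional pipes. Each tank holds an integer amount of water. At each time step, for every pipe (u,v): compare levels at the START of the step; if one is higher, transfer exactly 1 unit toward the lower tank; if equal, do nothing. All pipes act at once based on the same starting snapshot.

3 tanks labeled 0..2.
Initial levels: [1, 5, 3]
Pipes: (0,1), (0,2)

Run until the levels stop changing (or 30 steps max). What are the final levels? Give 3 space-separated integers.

Answer: 3 3 3

Derivation:
Step 1: flows [1->0,2->0] -> levels [3 4 2]
Step 2: flows [1->0,0->2] -> levels [3 3 3]
Step 3: flows [0=1,0=2] -> levels [3 3 3]
  -> stable (no change)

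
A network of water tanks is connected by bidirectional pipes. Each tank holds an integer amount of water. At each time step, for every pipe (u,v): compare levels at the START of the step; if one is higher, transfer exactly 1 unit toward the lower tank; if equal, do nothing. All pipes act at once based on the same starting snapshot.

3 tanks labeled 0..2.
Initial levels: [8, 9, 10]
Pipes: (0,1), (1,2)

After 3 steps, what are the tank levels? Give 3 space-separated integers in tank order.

Step 1: flows [1->0,2->1] -> levels [9 9 9]
Step 2: flows [0=1,1=2] -> levels [9 9 9]
  -> stable; steps 3..3 unchanged -> [9 9 9]

Answer: 9 9 9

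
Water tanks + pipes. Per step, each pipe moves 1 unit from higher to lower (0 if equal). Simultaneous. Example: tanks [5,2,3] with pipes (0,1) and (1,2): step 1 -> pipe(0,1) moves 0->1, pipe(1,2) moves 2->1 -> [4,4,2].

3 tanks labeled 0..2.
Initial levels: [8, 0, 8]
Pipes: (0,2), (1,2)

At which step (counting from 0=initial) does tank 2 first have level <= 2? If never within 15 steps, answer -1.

Step 1: flows [0=2,2->1] -> levels [8 1 7]
Step 2: flows [0->2,2->1] -> levels [7 2 7]
Step 3: flows [0=2,2->1] -> levels [7 3 6]
Step 4: flows [0->2,2->1] -> levels [6 4 6]
Step 5: flows [0=2,2->1] -> levels [6 5 5]
Step 6: flows [0->2,1=2] -> levels [5 5 6]
Step 7: flows [2->0,2->1] -> levels [6 6 4]
Step 8: flows [0->2,1->2] -> levels [5 5 6]
  -> period-2 cycle (repeats step 6); tank 2 never drops to <=2
Tank 2 never reaches <=2 within 15 steps

Answer: -1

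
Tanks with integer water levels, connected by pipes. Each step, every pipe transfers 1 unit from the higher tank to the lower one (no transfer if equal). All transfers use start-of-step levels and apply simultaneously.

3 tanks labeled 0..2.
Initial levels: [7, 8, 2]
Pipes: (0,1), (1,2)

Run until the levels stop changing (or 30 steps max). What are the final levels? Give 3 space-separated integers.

Step 1: flows [1->0,1->2] -> levels [8 6 3]
Step 2: flows [0->1,1->2] -> levels [7 6 4]
Step 3: flows [0->1,1->2] -> levels [6 6 5]
Step 4: flows [0=1,1->2] -> levels [6 5 6]
Step 5: flows [0->1,2->1] -> levels [5 7 5]
Step 6: flows [1->0,1->2] -> levels [6 5 6]
  -> period-2 cycle: step 6 state = step 4 state; never stabilizes
  -> state at step 30: (30-4) mod 2 = 0, same as step 4 -> [6 5 6]

Answer: 6 5 6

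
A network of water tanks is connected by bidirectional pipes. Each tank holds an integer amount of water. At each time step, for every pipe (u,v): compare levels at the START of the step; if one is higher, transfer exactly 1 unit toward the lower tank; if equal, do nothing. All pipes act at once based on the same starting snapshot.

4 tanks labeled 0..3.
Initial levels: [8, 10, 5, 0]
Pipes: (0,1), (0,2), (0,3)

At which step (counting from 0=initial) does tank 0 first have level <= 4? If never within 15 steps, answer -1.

Step 1: flows [1->0,0->2,0->3] -> levels [7 9 6 1]
Step 2: flows [1->0,0->2,0->3] -> levels [6 8 7 2]
Step 3: flows [1->0,2->0,0->3] -> levels [7 7 6 3]
Step 4: flows [0=1,0->2,0->3] -> levels [5 7 7 4]
Step 5: flows [1->0,2->0,0->3] -> levels [6 6 6 5]
Step 6: flows [0=1,0=2,0->3] -> levels [5 6 6 6]
Step 7: flows [1->0,2->0,3->0] -> levels [8 5 5 5]
Step 8: flows [0->1,0->2,0->3] -> levels [5 6 6 6]
  -> period-2 cycle (repeats step 6); tank 0 never drops to <=4
Tank 0 never reaches <=4 within 15 steps

Answer: -1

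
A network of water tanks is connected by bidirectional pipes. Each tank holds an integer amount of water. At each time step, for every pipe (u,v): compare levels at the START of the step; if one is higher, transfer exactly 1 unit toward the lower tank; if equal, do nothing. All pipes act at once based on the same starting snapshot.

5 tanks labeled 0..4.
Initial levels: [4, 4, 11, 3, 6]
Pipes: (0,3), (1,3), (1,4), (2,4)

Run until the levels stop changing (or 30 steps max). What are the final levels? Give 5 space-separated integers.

Step 1: flows [0->3,1->3,4->1,2->4] -> levels [3 4 10 5 6]
Step 2: flows [3->0,3->1,4->1,2->4] -> levels [4 6 9 3 6]
Step 3: flows [0->3,1->3,1=4,2->4] -> levels [3 5 8 5 7]
Step 4: flows [3->0,1=3,4->1,2->4] -> levels [4 6 7 4 7]
Step 5: flows [0=3,1->3,4->1,2=4] -> levels [4 6 7 5 6]
Step 6: flows [3->0,1->3,1=4,2->4] -> levels [5 5 6 5 7]
Step 7: flows [0=3,1=3,4->1,4->2] -> levels [5 6 7 5 5]
Step 8: flows [0=3,1->3,1->4,2->4] -> levels [5 4 6 6 7]
Step 9: flows [3->0,3->1,4->1,4->2] -> levels [6 6 7 4 5]
Step 10: flows [0->3,1->3,1->4,2->4] -> levels [5 4 6 6 7]
  -> period-2 cycle: step 10 state = step 8 state; never stabilizes
  -> state at step 30: (30-8) mod 2 = 0, same as step 8 -> [5 4 6 6 7]

Answer: 5 4 6 6 7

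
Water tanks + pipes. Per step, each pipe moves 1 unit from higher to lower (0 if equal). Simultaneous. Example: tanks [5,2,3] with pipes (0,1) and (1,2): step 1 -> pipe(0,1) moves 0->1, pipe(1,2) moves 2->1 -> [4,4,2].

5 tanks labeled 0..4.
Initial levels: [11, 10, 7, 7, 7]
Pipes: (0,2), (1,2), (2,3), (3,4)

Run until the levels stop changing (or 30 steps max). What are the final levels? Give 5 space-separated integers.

Step 1: flows [0->2,1->2,2=3,3=4] -> levels [10 9 9 7 7]
Step 2: flows [0->2,1=2,2->3,3=4] -> levels [9 9 9 8 7]
Step 3: flows [0=2,1=2,2->3,3->4] -> levels [9 9 8 8 8]
Step 4: flows [0->2,1->2,2=3,3=4] -> levels [8 8 10 8 8]
Step 5: flows [2->0,2->1,2->3,3=4] -> levels [9 9 7 9 8]
Step 6: flows [0->2,1->2,3->2,3->4] -> levels [8 8 10 7 9]
Step 7: flows [2->0,2->1,2->3,4->3] -> levels [9 9 7 9 8]
  -> period-2 cycle: step 7 state = step 5 state; never stabilizes
  -> state at step 30: (30-5) mod 2 = 1, same as step 6 -> [8 8 10 7 9]

Answer: 8 8 10 7 9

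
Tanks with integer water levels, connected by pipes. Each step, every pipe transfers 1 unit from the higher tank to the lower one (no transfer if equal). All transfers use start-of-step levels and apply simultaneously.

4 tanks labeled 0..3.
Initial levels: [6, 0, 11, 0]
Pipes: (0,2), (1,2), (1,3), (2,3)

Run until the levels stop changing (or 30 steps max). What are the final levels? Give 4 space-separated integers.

Answer: 6 4 3 4

Derivation:
Step 1: flows [2->0,2->1,1=3,2->3] -> levels [7 1 8 1]
Step 2: flows [2->0,2->1,1=3,2->3] -> levels [8 2 5 2]
Step 3: flows [0->2,2->1,1=3,2->3] -> levels [7 3 4 3]
Step 4: flows [0->2,2->1,1=3,2->3] -> levels [6 4 3 4]
Step 5: flows [0->2,1->2,1=3,3->2] -> levels [5 3 6 3]
Step 6: flows [2->0,2->1,1=3,2->3] -> levels [6 4 3 4]
  -> period-2 cycle: step 6 state = step 4 state; never stabilizes
  -> state at step 30: (30-4) mod 2 = 0, same as step 4 -> [6 4 3 4]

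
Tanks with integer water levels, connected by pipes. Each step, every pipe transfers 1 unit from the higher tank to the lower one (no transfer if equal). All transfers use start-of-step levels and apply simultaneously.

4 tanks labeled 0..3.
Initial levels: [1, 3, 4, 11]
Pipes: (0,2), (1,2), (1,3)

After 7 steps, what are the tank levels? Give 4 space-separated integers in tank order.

Answer: 5 5 4 5

Derivation:
Step 1: flows [2->0,2->1,3->1] -> levels [2 5 2 10]
Step 2: flows [0=2,1->2,3->1] -> levels [2 5 3 9]
Step 3: flows [2->0,1->2,3->1] -> levels [3 5 3 8]
Step 4: flows [0=2,1->2,3->1] -> levels [3 5 4 7]
Step 5: flows [2->0,1->2,3->1] -> levels [4 5 4 6]
Step 6: flows [0=2,1->2,3->1] -> levels [4 5 5 5]
Step 7: flows [2->0,1=2,1=3] -> levels [5 5 4 5]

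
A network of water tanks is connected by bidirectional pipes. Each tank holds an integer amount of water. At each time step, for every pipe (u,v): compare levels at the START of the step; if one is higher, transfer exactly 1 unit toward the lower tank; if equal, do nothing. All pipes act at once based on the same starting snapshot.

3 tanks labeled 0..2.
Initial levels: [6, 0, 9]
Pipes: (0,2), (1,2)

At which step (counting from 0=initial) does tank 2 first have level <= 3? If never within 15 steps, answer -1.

Answer: -1

Derivation:
Step 1: flows [2->0,2->1] -> levels [7 1 7]
Step 2: flows [0=2,2->1] -> levels [7 2 6]
Step 3: flows [0->2,2->1] -> levels [6 3 6]
Step 4: flows [0=2,2->1] -> levels [6 4 5]
Step 5: flows [0->2,2->1] -> levels [5 5 5]
Step 6: flows [0=2,1=2] -> levels [5 5 5]
  -> stable; tank 2 stays at 5 > 3
Tank 2 never reaches <=3 within 15 steps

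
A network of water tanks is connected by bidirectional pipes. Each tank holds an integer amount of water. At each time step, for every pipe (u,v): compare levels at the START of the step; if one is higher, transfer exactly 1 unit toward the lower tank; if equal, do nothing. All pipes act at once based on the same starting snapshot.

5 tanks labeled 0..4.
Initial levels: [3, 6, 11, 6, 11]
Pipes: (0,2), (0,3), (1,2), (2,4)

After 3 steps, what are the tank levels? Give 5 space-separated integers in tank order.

Step 1: flows [2->0,3->0,2->1,2=4] -> levels [5 7 9 5 11]
Step 2: flows [2->0,0=3,2->1,4->2] -> levels [6 8 8 5 10]
Step 3: flows [2->0,0->3,1=2,4->2] -> levels [6 8 8 6 9]

Answer: 6 8 8 6 9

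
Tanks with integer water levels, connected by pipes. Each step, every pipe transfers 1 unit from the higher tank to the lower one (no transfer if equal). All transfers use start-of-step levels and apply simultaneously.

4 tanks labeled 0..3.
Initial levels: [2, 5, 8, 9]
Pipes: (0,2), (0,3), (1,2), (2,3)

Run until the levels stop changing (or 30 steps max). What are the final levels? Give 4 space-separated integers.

Answer: 6 7 5 6

Derivation:
Step 1: flows [2->0,3->0,2->1,3->2] -> levels [4 6 7 7]
Step 2: flows [2->0,3->0,2->1,2=3] -> levels [6 7 5 6]
Step 3: flows [0->2,0=3,1->2,3->2] -> levels [5 6 8 5]
Step 4: flows [2->0,0=3,2->1,2->3] -> levels [6 7 5 6]
  -> period-2 cycle: step 4 state = step 2 state; never stabilizes
  -> state at step 30: (30-2) mod 2 = 0, same as step 2 -> [6 7 5 6]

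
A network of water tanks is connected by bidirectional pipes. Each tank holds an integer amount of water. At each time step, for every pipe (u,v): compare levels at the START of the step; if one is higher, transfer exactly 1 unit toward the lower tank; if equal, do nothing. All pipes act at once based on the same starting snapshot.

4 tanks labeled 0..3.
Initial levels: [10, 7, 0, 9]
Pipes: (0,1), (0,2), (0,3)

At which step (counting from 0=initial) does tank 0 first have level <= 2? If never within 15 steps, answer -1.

Answer: -1

Derivation:
Step 1: flows [0->1,0->2,0->3] -> levels [7 8 1 10]
Step 2: flows [1->0,0->2,3->0] -> levels [8 7 2 9]
Step 3: flows [0->1,0->2,3->0] -> levels [7 8 3 8]
Step 4: flows [1->0,0->2,3->0] -> levels [8 7 4 7]
Step 5: flows [0->1,0->2,0->3] -> levels [5 8 5 8]
Step 6: flows [1->0,0=2,3->0] -> levels [7 7 5 7]
Step 7: flows [0=1,0->2,0=3] -> levels [6 7 6 7]
Step 8: flows [1->0,0=2,3->0] -> levels [8 6 6 6]
Step 9: flows [0->1,0->2,0->3] -> levels [5 7 7 7]
Step 10: flows [1->0,2->0,3->0] -> levels [8 6 6 6]
  -> period-2 cycle (repeats step 8); tank 0 never drops to <=2
Tank 0 never reaches <=2 within 15 steps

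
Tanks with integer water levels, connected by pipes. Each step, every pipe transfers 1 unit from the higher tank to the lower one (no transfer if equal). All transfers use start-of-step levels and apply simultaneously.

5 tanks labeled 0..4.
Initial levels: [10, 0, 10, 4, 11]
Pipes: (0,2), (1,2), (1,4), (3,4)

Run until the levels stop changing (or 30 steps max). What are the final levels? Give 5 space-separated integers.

Answer: 7 6 9 6 7

Derivation:
Step 1: flows [0=2,2->1,4->1,4->3] -> levels [10 2 9 5 9]
Step 2: flows [0->2,2->1,4->1,4->3] -> levels [9 4 9 6 7]
Step 3: flows [0=2,2->1,4->1,4->3] -> levels [9 6 8 7 5]
Step 4: flows [0->2,2->1,1->4,3->4] -> levels [8 6 8 6 7]
Step 5: flows [0=2,2->1,4->1,4->3] -> levels [8 8 7 7 5]
Step 6: flows [0->2,1->2,1->4,3->4] -> levels [7 6 9 6 7]
Step 7: flows [2->0,2->1,4->1,4->3] -> levels [8 8 7 7 5]
  -> period-2 cycle: step 7 state = step 5 state; never stabilizes
  -> state at step 30: (30-5) mod 2 = 1, same as step 6 -> [7 6 9 6 7]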